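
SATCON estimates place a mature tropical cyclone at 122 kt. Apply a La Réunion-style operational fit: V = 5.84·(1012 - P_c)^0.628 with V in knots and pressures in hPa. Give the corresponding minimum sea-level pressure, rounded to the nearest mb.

886 mb

ΔP = (V / 5.84)^(1/0.628) = (122/5.84)^1.592.
122/5.84 = 20.890; 20.890^1.592 ≈ 126.42 mb.
P_c = 1012 − 126.42 = 885.58 ≈ 886 mb.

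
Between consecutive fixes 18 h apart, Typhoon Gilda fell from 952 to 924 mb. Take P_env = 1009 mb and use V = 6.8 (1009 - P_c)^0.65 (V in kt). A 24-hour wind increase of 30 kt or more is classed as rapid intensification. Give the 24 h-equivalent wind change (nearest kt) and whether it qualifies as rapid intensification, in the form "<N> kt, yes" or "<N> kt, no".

37 kt, yes

V₁: ΔP = 57, V ≈ 6.8 × 57^0.65 ≈ 94.15 kt.
V₂: ΔP = 85, V ≈ 6.8 × 85^0.65 ≈ 122.08 kt.
ΔV over 18 h = 27.93 kt → 24 h equivalent = 27.93 × 24/18 ≈ 37.24 kt.
37 kt ≥ 30 kt ⇒ rapid intensification.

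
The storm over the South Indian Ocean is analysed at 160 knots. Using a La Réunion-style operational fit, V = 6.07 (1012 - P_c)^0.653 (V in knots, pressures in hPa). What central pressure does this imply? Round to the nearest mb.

ΔP = (V / 6.07)^(1/0.653) = (160/6.07)^1.531.
160/6.07 = 26.359; 26.359^1.531 ≈ 149.97 mb.
P_c = 1012 − 149.97 = 862.03 ≈ 862 mb.

862 mb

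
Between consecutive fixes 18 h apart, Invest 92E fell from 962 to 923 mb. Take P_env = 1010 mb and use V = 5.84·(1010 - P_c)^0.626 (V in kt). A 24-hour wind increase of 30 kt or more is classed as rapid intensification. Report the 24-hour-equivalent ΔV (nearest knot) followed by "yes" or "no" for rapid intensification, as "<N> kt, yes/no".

40 kt, yes

V₁: ΔP = 48, V ≈ 5.84 × 48^0.626 ≈ 65.90 kt.
V₂: ΔP = 87, V ≈ 5.84 × 87^0.626 ≈ 95.62 kt.
ΔV over 18 h = 29.72 kt → 24 h equivalent = 29.72 × 24/18 ≈ 39.63 kt.
40 kt ≥ 30 kt ⇒ rapid intensification.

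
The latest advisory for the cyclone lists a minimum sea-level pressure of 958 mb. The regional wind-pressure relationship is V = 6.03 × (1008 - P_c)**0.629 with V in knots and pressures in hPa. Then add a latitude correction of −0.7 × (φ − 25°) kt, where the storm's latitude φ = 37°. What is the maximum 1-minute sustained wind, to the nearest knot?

62 kt

ΔP = 1008 − 958 = 50 mb.
50^0.629 ≈ 11.713.
V ≈ 6.03 × 11.713 ≈ 70.6 kt.
Latitude correction: −0.7 × (37 − 25) = -8.4 kt.
Corrected V ≈ 62.2 kt → 62 kt.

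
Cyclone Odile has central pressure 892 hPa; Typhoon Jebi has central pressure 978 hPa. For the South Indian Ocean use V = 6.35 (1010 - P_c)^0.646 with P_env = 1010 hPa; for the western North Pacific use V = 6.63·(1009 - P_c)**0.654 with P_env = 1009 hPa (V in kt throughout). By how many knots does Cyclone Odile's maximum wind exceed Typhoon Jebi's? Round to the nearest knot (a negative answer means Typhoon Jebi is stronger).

Cyclone Odile: ΔP = 118; V ≈ 6.35 × 118^0.646 ≈ 138.42 kt.
Typhoon Jebi: ΔP = 31; V ≈ 6.63 × 31^0.654 ≈ 62.64 kt.
Difference ≈ 138.42 − 62.64 = 75.78 → 76 kt.

76 kt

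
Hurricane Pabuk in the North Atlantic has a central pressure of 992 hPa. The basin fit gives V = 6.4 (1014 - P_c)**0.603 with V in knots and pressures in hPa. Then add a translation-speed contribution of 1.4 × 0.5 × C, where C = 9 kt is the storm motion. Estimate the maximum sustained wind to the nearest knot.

48 kt

ΔP = 1014 − 992 = 22 hPa.
22^0.603 ≈ 6.449.
V ≈ 6.4 × 6.449 ≈ 41.3 kt.
Translation term: 1.4 × 0.5 × 9 = 6.3 kt.
Corrected V ≈ 47.6 kt → 48 kt.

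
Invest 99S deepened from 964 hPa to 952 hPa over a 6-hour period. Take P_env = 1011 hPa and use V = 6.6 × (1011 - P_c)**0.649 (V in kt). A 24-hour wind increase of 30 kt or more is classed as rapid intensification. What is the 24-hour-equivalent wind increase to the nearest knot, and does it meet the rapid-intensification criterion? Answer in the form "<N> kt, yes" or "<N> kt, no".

V₁: ΔP = 47, V ≈ 6.6 × 47^0.649 ≈ 80.30 kt.
V₂: ΔP = 59, V ≈ 6.6 × 59^0.649 ≈ 93.07 kt.
ΔV over 6 h = 12.77 kt → 24 h equivalent = 12.77 × 24/6 ≈ 51.08 kt.
51 kt ≥ 30 kt ⇒ rapid intensification.

51 kt, yes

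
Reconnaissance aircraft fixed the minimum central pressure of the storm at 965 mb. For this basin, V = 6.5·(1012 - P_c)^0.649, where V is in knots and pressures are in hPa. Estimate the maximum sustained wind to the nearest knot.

79 kt

ΔP = 1012 − 965 = 47 mb.
47^0.649 ≈ 12.167.
V ≈ 6.5 × 12.167 ≈ 79.1 kt.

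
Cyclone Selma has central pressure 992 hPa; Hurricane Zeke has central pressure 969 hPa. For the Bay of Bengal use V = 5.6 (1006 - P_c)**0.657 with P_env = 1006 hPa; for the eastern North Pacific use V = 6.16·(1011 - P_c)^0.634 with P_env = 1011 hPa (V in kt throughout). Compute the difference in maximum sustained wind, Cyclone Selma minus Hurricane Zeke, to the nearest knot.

-34 kt

Cyclone Selma: ΔP = 14; V ≈ 5.6 × 14^0.657 ≈ 31.71 kt.
Hurricane Zeke: ΔP = 42; V ≈ 6.16 × 42^0.634 ≈ 65.88 kt.
Difference ≈ 31.71 − 65.88 = -34.17 → -34 kt.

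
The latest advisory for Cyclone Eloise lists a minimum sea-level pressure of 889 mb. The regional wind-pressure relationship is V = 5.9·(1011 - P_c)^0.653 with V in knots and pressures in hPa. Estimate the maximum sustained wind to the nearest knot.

136 kt

ΔP = 1011 − 889 = 122 mb.
122^0.653 ≈ 23.035.
V ≈ 5.9 × 23.035 ≈ 135.9 kt.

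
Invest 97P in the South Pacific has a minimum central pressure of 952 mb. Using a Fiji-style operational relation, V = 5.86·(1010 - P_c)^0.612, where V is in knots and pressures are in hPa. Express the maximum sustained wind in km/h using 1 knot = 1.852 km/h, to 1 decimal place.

130.2 km/h

ΔP = 1010 − 952 = 58 mb.
V ≈ 5.86 × 58^0.612 = 5.86 × 12.001 ≈ 70.326 kt.
70.326 × 1.852 ≈ 130.24 km/h → 130.2 km/h.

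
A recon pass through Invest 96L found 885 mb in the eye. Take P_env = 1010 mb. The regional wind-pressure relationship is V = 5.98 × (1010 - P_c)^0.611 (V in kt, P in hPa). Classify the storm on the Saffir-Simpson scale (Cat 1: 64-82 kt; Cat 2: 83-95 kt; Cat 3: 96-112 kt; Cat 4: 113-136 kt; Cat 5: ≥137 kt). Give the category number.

ΔP = 1010 − 885 = 125 mb.
V ≈ 5.98 × 125^0.611 = 5.98 × 19.11 ≈ 114 kt.
114 kt falls in the Category 4 band.

4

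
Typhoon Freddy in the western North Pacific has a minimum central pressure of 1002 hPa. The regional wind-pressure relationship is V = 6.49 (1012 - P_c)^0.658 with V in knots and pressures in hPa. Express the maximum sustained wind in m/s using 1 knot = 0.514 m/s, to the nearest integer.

ΔP = 1012 − 1002 = 10 hPa.
V ≈ 6.49 × 10^0.658 = 6.49 × 4.550 ≈ 29.529 kt.
29.529 × 0.514 ≈ 15.18 m/s → 15 m/s.

15 m/s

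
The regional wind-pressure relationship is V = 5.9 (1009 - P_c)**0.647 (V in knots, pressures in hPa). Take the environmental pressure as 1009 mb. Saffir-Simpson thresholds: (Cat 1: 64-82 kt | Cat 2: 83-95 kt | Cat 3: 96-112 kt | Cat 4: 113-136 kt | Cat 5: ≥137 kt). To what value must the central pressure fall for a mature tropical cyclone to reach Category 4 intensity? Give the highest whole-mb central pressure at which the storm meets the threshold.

913 mb

Category 4 begins at V = 113 kt.
Required ΔP = (113/5.9)^(1/0.647) = 19.153^1.546 ≈ 95.90 mb.
P_c ≤ 1009 − 95.90 = 913.10, so the highest integer P_c is 913 mb.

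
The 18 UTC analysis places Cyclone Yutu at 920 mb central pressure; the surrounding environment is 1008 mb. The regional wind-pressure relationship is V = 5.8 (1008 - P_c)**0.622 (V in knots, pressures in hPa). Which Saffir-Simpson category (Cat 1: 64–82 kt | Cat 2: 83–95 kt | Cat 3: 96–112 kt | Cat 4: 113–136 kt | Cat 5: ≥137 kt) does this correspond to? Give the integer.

ΔP = 1008 − 920 = 88 mb.
V ≈ 5.8 × 88^0.622 = 5.8 × 16.20 ≈ 94 kt.
94 kt falls in the Category 2 band.

2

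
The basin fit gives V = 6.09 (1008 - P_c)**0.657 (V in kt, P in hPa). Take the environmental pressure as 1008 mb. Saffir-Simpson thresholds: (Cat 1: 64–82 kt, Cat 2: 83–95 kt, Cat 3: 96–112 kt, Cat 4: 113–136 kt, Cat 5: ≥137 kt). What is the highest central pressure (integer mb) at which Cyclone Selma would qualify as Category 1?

Category 1 begins at V = 64 kt.
Required ΔP = (64/6.09)^(1/0.657) = 10.509^1.522 ≈ 35.88 mb.
P_c ≤ 1008 − 35.88 = 972.12, so the highest integer P_c is 972 mb.

972 mb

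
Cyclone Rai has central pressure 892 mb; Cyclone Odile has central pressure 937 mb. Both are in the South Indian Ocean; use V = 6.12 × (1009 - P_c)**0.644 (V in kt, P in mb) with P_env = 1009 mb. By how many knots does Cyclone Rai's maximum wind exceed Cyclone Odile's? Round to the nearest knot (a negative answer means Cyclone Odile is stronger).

Cyclone Rai: ΔP = 117; V ≈ 6.12 × 117^0.644 ≈ 131.42 kt.
Cyclone Odile: ΔP = 72; V ≈ 6.12 × 72^0.644 ≈ 96.13 kt.
Difference ≈ 131.42 − 96.13 = 35.29 → 35 kt.

35 kt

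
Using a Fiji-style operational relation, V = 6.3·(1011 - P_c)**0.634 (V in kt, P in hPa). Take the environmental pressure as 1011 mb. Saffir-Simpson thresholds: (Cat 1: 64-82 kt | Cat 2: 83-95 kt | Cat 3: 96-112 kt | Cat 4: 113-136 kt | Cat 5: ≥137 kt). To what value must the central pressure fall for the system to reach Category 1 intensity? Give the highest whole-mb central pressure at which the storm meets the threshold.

Category 1 begins at V = 64 kt.
Required ΔP = (64/6.3)^(1/0.634) = 10.159^1.577 ≈ 38.73 mb.
P_c ≤ 1011 − 38.73 = 972.27, so the highest integer P_c is 972 mb.

972 mb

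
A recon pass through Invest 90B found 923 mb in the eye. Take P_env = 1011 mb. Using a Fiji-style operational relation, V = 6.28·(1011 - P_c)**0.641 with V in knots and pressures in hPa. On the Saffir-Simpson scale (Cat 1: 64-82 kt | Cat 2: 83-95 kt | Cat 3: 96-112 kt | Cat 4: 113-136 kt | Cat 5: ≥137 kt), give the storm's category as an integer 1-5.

ΔP = 1011 − 923 = 88 mb.
V ≈ 6.28 × 88^0.641 = 6.28 × 17.64 ≈ 111 kt.
111 kt falls in the Category 3 band.

3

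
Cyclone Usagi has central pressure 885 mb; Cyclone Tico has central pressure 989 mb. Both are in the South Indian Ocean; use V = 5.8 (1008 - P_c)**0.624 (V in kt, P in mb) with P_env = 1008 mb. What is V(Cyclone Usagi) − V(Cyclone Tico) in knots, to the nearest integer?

Cyclone Usagi: ΔP = 123; V ≈ 5.8 × 123^0.624 ≈ 116.82 kt.
Cyclone Tico: ΔP = 19; V ≈ 5.8 × 19^0.624 ≈ 36.42 kt.
Difference ≈ 116.82 − 36.42 = 80.40 → 80 kt.

80 kt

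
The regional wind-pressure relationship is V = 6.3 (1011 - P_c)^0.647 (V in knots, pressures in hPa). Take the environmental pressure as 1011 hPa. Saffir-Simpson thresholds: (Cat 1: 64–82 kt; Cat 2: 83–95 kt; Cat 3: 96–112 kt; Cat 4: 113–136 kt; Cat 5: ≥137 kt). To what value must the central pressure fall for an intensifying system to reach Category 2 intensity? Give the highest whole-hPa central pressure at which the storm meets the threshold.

957 hPa

Category 2 begins at V = 83 kt.
Required ΔP = (83/6.3)^(1/0.647) = 13.175^1.546 ≈ 53.78 hPa.
P_c ≤ 1011 − 53.78 = 957.22, so the highest integer P_c is 957 hPa.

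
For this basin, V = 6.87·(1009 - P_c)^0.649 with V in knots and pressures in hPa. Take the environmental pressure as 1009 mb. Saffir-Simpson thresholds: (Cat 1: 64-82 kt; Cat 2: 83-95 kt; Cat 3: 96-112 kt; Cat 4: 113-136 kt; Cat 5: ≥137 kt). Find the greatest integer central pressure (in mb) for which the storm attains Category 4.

Category 4 begins at V = 113 kt.
Required ΔP = (113/6.87)^(1/0.649) = 16.448^1.541 ≈ 74.79 mb.
P_c ≤ 1009 − 74.79 = 934.21, so the highest integer P_c is 934 mb.

934 mb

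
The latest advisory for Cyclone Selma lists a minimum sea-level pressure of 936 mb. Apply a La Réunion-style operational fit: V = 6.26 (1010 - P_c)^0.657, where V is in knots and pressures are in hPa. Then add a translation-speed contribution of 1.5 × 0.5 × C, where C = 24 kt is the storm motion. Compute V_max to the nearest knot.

124 kt

ΔP = 1010 − 936 = 74 mb.
74^0.657 ≈ 16.908.
V ≈ 6.26 × 16.908 ≈ 105.8 kt.
Translation term: 1.5 × 0.5 × 24 = 18 kt.
Corrected V ≈ 123.8 kt → 124 kt.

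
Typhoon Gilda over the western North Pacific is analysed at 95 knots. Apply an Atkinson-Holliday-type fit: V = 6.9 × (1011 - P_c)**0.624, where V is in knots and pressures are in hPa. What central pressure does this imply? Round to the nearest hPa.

ΔP = (V / 6.9)^(1/0.624) = (95/6.9)^1.603.
95/6.9 = 13.768; 13.768^1.603 ≈ 66.85 hPa.
P_c = 1011 − 66.85 = 944.15 ≈ 944 hPa.

944 hPa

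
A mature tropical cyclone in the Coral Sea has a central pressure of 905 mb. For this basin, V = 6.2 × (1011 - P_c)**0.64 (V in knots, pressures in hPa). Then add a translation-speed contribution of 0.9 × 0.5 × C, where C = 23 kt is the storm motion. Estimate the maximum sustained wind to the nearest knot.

133 kt

ΔP = 1011 − 905 = 106 mb.
106^0.64 ≈ 19.779.
V ≈ 6.2 × 19.779 ≈ 122.6 kt.
Translation term: 0.9 × 0.5 × 23 = 10.35 kt.
Corrected V ≈ 132.95 kt → 133 kt.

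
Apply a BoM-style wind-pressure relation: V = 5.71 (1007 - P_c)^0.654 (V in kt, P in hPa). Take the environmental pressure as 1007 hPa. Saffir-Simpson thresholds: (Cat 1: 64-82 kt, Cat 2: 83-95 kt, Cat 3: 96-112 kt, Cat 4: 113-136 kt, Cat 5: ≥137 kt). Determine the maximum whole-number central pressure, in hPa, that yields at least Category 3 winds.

Category 3 begins at V = 96 kt.
Required ΔP = (96/5.71)^(1/0.654) = 16.813^1.529 ≈ 74.83 hPa.
P_c ≤ 1007 − 74.83 = 932.17, so the highest integer P_c is 932 hPa.

932 hPa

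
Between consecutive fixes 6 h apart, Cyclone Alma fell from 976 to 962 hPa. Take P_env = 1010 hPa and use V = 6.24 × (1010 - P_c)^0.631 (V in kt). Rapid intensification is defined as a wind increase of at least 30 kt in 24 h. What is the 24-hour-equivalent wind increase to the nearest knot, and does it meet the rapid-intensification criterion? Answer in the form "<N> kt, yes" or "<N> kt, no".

V₁: ΔP = 34, V ≈ 6.24 × 34^0.631 ≈ 57.75 kt.
V₂: ΔP = 48, V ≈ 6.24 × 48^0.631 ≈ 71.79 kt.
ΔV over 6 h = 14.04 kt → 24 h equivalent = 14.04 × 24/6 ≈ 56.16 kt.
56 kt ≥ 30 kt ⇒ rapid intensification.

56 kt, yes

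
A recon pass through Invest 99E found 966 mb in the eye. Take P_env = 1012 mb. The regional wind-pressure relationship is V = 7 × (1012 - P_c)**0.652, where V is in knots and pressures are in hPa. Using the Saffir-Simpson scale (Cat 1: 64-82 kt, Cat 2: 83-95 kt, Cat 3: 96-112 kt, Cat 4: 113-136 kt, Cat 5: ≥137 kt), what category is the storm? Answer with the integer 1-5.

2

ΔP = 1012 − 966 = 46 mb.
V ≈ 7 × 46^0.652 = 7 × 12.14 ≈ 85 kt.
85 kt falls in the Category 2 band.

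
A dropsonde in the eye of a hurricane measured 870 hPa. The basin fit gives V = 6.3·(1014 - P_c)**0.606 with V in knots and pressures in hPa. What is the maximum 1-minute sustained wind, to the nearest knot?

ΔP = 1014 − 870 = 144 hPa.
144^0.606 ≈ 20.322.
V ≈ 6.3 × 20.322 ≈ 128.0 kt.

128 kt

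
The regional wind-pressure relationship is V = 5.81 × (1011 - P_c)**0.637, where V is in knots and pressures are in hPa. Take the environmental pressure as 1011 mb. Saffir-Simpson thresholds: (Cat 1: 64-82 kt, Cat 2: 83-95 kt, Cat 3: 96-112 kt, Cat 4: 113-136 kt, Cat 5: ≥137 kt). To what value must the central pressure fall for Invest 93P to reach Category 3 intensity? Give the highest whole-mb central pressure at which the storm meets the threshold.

929 mb

Category 3 begins at V = 96 kt.
Required ΔP = (96/5.81)^(1/0.637) = 16.523^1.570 ≈ 81.70 mb.
P_c ≤ 1011 − 81.70 = 929.30, so the highest integer P_c is 929 mb.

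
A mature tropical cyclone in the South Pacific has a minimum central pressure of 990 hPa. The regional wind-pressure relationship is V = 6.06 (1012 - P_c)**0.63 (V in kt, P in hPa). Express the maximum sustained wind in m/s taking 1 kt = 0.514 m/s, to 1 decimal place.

ΔP = 1012 − 990 = 22 hPa.
V ≈ 6.06 × 22^0.63 = 6.06 × 7.010 ≈ 42.481 kt.
42.481 × 0.514 ≈ 21.84 m/s → 21.8 m/s.

21.8 m/s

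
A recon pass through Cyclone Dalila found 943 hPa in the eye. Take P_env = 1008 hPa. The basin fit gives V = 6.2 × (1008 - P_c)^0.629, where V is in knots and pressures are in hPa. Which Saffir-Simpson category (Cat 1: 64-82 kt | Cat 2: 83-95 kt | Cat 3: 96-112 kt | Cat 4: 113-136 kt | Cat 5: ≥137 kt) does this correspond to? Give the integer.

2

ΔP = 1008 − 943 = 65 hPa.
V ≈ 6.2 × 65^0.629 = 6.2 × 13.81 ≈ 86 kt.
86 kt falls in the Category 2 band.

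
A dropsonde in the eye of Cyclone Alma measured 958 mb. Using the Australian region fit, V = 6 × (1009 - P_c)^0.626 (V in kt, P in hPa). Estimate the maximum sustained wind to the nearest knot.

70 kt

ΔP = 1009 − 958 = 51 mb.
51^0.626 ≈ 11.720.
V ≈ 6 × 11.720 ≈ 70.3 kt.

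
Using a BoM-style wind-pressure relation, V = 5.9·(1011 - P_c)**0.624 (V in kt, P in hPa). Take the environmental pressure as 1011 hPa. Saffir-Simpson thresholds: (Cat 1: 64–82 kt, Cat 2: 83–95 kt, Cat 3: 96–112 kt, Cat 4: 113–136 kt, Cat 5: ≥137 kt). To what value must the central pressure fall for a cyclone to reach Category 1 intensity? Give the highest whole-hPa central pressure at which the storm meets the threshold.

Category 1 begins at V = 64 kt.
Required ΔP = (64/5.9)^(1/0.624) = 10.847^1.603 ≈ 45.62 hPa.
P_c ≤ 1011 − 45.62 = 965.38, so the highest integer P_c is 965 hPa.

965 hPa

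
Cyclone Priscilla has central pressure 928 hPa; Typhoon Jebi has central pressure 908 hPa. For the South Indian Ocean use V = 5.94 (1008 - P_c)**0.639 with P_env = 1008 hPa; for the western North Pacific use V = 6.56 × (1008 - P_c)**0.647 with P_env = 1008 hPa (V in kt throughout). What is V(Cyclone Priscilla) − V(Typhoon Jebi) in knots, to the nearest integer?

Cyclone Priscilla: ΔP = 80; V ≈ 5.94 × 80^0.639 ≈ 97.69 kt.
Typhoon Jebi: ΔP = 100; V ≈ 6.56 × 100^0.647 ≈ 129.09 kt.
Difference ≈ 97.69 − 129.09 = -31.40 → -31 kt.

-31 kt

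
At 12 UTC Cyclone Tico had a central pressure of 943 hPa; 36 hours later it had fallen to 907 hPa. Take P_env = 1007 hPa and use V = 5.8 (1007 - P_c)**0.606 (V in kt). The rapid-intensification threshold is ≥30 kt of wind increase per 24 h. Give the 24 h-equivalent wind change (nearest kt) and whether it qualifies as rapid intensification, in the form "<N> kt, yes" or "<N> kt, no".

15 kt, no

V₁: ΔP = 64, V ≈ 5.8 × 64^0.606 ≈ 72.11 kt.
V₂: ΔP = 100, V ≈ 5.8 × 100^0.606 ≈ 94.50 kt.
ΔV over 36 h = 22.39 kt → 24 h equivalent = 22.39 × 24/36 ≈ 14.93 kt.
15 kt < 30 kt ⇒ not rapid intensification.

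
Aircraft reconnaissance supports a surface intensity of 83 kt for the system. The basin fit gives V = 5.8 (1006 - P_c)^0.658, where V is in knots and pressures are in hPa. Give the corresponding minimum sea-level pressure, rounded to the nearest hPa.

949 hPa

ΔP = (V / 5.8)^(1/0.658) = (83/5.8)^1.520.
83/5.8 = 14.310; 14.310^1.520 ≈ 57.06 hPa.
P_c = 1006 − 57.06 = 948.94 ≈ 949 hPa.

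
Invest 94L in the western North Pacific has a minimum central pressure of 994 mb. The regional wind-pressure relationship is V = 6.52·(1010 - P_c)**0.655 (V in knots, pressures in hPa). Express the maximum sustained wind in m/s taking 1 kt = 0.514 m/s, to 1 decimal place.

20.6 m/s

ΔP = 1010 − 994 = 16 mb.
V ≈ 6.52 × 16^0.655 = 6.52 × 6.148 ≈ 40.082 kt.
40.082 × 0.514 ≈ 20.60 m/s → 20.6 m/s.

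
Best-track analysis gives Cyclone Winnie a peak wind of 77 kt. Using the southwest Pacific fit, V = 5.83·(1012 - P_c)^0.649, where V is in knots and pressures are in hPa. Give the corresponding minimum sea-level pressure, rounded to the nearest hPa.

ΔP = (V / 5.83)^(1/0.649) = (77/5.83)^1.541.
77/5.83 = 13.208; 13.208^1.541 ≈ 53.33 hPa.
P_c = 1012 − 53.33 = 958.67 ≈ 959 hPa.

959 hPa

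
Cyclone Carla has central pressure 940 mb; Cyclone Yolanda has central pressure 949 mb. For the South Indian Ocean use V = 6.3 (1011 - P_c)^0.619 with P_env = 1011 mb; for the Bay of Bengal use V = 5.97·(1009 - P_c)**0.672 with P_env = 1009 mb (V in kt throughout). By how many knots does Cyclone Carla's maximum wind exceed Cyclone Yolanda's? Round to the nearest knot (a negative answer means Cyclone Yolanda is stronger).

-5 kt

Cyclone Carla: ΔP = 71; V ≈ 6.3 × 71^0.619 ≈ 88.16 kt.
Cyclone Yolanda: ΔP = 60; V ≈ 5.97 × 60^0.672 ≈ 93.52 kt.
Difference ≈ 88.16 − 93.52 = -5.36 → -5 kt.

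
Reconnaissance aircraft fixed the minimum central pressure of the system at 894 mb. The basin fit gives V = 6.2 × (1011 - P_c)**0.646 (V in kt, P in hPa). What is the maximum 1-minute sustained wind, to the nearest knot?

134 kt

ΔP = 1011 − 894 = 117 mb.
117^0.646 ≈ 21.679.
V ≈ 6.2 × 21.679 ≈ 134.4 kt.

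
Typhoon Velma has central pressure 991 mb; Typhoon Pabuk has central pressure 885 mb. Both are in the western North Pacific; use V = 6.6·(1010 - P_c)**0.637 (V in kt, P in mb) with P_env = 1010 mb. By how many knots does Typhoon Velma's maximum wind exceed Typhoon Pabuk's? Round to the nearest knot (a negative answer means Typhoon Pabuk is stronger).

Typhoon Velma: ΔP = 19; V ≈ 6.6 × 19^0.637 ≈ 43.06 kt.
Typhoon Pabuk: ΔP = 125; V ≈ 6.6 × 125^0.637 ≈ 142.98 kt.
Difference ≈ 43.06 − 142.98 = -99.92 → -100 kt.

-100 kt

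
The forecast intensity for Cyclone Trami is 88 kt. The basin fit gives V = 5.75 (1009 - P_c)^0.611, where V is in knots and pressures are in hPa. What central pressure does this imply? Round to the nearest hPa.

922 hPa

ΔP = (V / 5.75)^(1/0.611) = (88/5.75)^1.637.
88/5.75 = 15.304; 15.304^1.637 ≈ 86.92 hPa.
P_c = 1009 − 86.92 = 922.08 ≈ 922 hPa.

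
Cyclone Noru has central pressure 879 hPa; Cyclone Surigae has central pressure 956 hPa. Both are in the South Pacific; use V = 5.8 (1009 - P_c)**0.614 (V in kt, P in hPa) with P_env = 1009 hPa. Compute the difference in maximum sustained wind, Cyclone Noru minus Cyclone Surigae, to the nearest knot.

49 kt

Cyclone Noru: ΔP = 130; V ≈ 5.8 × 130^0.614 ≈ 115.18 kt.
Cyclone Surigae: ΔP = 53; V ≈ 5.8 × 53^0.614 ≈ 66.39 kt.
Difference ≈ 115.18 − 66.39 = 48.79 → 49 kt.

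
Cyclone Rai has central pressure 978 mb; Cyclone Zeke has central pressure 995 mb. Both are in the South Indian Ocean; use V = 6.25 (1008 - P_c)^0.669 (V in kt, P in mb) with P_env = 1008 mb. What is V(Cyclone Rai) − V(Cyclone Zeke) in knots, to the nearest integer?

Cyclone Rai: ΔP = 30; V ≈ 6.25 × 30^0.669 ≈ 60.82 kt.
Cyclone Zeke: ΔP = 13; V ≈ 6.25 × 13^0.669 ≈ 34.76 kt.
Difference ≈ 60.82 − 34.76 = 26.06 → 26 kt.

26 kt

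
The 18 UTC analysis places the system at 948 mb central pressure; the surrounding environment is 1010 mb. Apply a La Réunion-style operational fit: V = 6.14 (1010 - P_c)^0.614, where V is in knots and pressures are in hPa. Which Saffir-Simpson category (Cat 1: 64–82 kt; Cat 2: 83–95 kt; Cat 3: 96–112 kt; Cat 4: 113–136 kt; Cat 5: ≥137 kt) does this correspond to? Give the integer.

1

ΔP = 1010 − 948 = 62 mb.
V ≈ 6.14 × 62^0.614 = 6.14 × 12.60 ≈ 77 kt.
77 kt falls in the Category 1 band.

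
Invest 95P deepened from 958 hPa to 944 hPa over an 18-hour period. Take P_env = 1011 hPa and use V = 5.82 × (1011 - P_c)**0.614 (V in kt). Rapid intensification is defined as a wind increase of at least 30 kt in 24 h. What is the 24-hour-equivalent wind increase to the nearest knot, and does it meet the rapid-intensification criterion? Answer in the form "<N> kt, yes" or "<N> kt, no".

V₁: ΔP = 53, V ≈ 5.82 × 53^0.614 ≈ 66.62 kt.
V₂: ΔP = 67, V ≈ 5.82 × 67^0.614 ≈ 76.94 kt.
ΔV over 18 h = 10.32 kt → 24 h equivalent = 10.32 × 24/18 ≈ 13.76 kt.
14 kt < 30 kt ⇒ not rapid intensification.

14 kt, no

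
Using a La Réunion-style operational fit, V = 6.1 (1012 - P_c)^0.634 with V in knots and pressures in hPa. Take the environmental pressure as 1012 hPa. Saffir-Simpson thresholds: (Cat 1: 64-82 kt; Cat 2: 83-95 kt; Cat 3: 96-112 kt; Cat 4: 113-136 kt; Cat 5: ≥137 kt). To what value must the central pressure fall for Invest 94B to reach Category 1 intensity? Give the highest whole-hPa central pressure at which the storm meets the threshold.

971 hPa

Category 1 begins at V = 64 kt.
Required ΔP = (64/6.1)^(1/0.634) = 10.492^1.577 ≈ 40.75 hPa.
P_c ≤ 1012 − 40.75 = 971.25, so the highest integer P_c is 971 hPa.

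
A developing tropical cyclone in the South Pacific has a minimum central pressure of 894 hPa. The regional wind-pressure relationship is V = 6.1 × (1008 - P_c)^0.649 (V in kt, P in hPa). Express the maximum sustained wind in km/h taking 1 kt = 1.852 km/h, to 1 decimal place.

244.3 km/h

ΔP = 1008 − 894 = 114 hPa.
V ≈ 6.1 × 114^0.649 = 6.1 × 21.624 ≈ 131.905 kt.
131.905 × 1.852 ≈ 244.29 km/h → 244.3 km/h.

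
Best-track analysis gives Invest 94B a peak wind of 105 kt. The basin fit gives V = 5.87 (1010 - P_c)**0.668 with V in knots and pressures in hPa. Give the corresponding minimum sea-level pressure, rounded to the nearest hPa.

ΔP = (V / 5.87)^(1/0.668) = (105/5.87)^1.497.
105/5.87 = 17.888; 17.888^1.497 ≈ 75.00 hPa.
P_c = 1010 − 75.00 = 935.00 ≈ 935 hPa.

935 hPa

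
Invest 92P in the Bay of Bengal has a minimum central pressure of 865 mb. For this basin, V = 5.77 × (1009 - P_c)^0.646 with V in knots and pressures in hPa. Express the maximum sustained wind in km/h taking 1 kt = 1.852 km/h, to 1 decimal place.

264.9 km/h

ΔP = 1009 − 865 = 144 mb.
V ≈ 5.77 × 144^0.646 = 5.77 × 24.791 ≈ 143.047 kt.
143.047 × 1.852 ≈ 264.92 km/h → 264.9 km/h.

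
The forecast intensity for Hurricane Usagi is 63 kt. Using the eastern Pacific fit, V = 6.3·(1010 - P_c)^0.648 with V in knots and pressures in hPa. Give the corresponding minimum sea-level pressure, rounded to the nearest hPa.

ΔP = (V / 6.3)^(1/0.648) = (63/6.3)^1.543.
63/6.3 = 10.000; 10.000^1.543 ≈ 34.93 hPa.
P_c = 1010 − 34.93 = 975.07 ≈ 975 hPa.

975 hPa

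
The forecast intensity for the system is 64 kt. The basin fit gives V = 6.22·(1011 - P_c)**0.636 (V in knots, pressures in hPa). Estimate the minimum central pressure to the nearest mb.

972 mb

ΔP = (V / 6.22)^(1/0.636) = (64/6.22)^1.572.
64/6.22 = 10.289; 10.289^1.572 ≈ 39.07 mb.
P_c = 1011 − 39.07 = 971.93 ≈ 972 mb.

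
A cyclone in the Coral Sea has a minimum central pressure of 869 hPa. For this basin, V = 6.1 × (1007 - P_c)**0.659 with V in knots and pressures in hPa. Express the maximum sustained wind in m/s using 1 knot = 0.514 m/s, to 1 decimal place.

ΔP = 1007 − 869 = 138 hPa.
V ≈ 6.1 × 138^0.659 = 6.1 × 25.715 ≈ 156.859 kt.
156.859 × 0.514 ≈ 80.63 m/s → 80.6 m/s.

80.6 m/s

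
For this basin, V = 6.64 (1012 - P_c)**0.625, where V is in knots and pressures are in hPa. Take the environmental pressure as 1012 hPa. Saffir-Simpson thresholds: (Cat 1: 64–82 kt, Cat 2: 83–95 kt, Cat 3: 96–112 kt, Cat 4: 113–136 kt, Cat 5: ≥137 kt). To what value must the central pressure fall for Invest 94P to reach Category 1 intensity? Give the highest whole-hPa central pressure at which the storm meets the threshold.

Category 1 begins at V = 64 kt.
Required ΔP = (64/6.64)^(1/0.625) = 9.639^1.600 ≈ 37.53 hPa.
P_c ≤ 1012 − 37.53 = 974.47, so the highest integer P_c is 974 hPa.

974 hPa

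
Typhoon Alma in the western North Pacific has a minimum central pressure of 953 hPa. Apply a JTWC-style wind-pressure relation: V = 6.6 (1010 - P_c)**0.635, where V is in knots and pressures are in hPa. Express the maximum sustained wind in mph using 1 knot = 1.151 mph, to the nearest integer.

99 mph

ΔP = 1010 − 953 = 57 hPa.
V ≈ 6.6 × 57^0.635 = 6.6 × 13.031 ≈ 86.005 kt.
86.005 × 1.151 ≈ 98.99 mph → 99 mph.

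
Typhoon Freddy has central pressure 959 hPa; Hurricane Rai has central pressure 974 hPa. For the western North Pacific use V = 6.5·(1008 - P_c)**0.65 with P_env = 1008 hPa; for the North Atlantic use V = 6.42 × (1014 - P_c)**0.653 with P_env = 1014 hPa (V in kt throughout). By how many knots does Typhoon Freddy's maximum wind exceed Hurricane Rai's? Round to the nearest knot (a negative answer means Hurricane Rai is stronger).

10 kt

Typhoon Freddy: ΔP = 49; V ≈ 6.5 × 49^0.65 ≈ 81.57 kt.
Hurricane Rai: ΔP = 40; V ≈ 6.42 × 40^0.653 ≈ 71.40 kt.
Difference ≈ 81.57 − 71.40 = 10.17 → 10 kt.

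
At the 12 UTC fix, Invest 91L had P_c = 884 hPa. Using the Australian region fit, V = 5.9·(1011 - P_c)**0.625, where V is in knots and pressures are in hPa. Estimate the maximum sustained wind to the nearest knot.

ΔP = 1011 − 884 = 127 hPa.
127^0.625 ≈ 20.648.
V ≈ 5.9 × 20.648 ≈ 121.8 kt.

122 kt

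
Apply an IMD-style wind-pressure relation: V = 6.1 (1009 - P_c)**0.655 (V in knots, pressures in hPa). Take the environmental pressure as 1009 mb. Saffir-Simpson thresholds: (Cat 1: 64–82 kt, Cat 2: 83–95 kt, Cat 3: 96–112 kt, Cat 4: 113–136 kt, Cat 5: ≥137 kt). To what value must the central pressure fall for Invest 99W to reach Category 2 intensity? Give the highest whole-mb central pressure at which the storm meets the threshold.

955 mb

Category 2 begins at V = 83 kt.
Required ΔP = (83/6.1)^(1/0.655) = 13.607^1.527 ≈ 53.82 mb.
P_c ≤ 1009 − 53.82 = 955.18, so the highest integer P_c is 955 mb.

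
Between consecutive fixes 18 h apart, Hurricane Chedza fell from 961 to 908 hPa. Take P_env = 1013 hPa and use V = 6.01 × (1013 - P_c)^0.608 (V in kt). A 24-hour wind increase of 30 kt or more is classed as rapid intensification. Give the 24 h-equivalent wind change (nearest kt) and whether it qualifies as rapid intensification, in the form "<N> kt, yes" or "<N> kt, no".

47 kt, yes

V₁: ΔP = 52, V ≈ 6.01 × 52^0.608 ≈ 66.41 kt.
V₂: ΔP = 105, V ≈ 6.01 × 105^0.608 ≈ 101.80 kt.
ΔV over 18 h = 35.39 kt → 24 h equivalent = 35.39 × 24/18 ≈ 47.19 kt.
47 kt ≥ 30 kt ⇒ rapid intensification.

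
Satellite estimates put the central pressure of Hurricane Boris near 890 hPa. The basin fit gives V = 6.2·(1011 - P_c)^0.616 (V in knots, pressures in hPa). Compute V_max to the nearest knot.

119 kt

ΔP = 1011 − 890 = 121 hPa.
121^0.616 ≈ 19.187.
V ≈ 6.2 × 19.187 ≈ 119.0 kt.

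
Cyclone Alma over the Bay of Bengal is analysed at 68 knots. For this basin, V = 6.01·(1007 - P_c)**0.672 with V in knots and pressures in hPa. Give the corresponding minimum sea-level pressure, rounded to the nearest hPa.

970 hPa

ΔP = (V / 6.01)^(1/0.672) = (68/6.01)^1.488.
68/6.01 = 11.314; 11.314^1.488 ≈ 36.98 hPa.
P_c = 1007 − 36.98 = 970.02 ≈ 970 hPa.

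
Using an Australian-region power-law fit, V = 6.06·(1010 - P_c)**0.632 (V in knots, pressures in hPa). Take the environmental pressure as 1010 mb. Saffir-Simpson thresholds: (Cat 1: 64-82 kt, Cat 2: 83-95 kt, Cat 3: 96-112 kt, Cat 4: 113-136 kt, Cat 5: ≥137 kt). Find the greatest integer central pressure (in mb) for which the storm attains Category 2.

947 mb

Category 2 begins at V = 83 kt.
Required ΔP = (83/6.06)^(1/0.632) = 13.696^1.582 ≈ 62.87 mb.
P_c ≤ 1010 − 62.87 = 947.13, so the highest integer P_c is 947 mb.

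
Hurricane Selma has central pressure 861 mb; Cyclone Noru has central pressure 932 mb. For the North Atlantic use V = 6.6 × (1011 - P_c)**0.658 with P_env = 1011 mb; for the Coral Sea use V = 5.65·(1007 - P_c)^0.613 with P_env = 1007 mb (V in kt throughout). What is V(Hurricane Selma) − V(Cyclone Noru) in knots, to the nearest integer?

Hurricane Selma: ΔP = 150; V ≈ 6.6 × 150^0.658 ≈ 178.41 kt.
Cyclone Noru: ΔP = 75; V ≈ 5.65 × 75^0.613 ≈ 79.70 kt.
Difference ≈ 178.41 − 79.70 = 98.71 → 99 kt.

99 kt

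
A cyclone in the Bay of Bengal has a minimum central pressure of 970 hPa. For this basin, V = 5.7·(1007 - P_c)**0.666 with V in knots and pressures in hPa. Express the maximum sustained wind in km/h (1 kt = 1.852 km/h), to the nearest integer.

ΔP = 1007 − 970 = 37 hPa.
V ≈ 5.7 × 37^0.666 = 5.7 × 11.077 ≈ 63.139 kt.
63.139 × 1.852 ≈ 116.93 km/h → 117 km/h.

117 km/h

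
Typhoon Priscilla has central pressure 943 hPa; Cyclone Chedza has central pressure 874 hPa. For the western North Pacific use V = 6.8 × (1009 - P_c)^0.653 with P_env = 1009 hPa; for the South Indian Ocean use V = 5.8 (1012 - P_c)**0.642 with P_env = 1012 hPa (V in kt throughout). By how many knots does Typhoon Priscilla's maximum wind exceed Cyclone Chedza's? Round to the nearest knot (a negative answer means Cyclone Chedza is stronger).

-32 kt

Typhoon Priscilla: ΔP = 66; V ≈ 6.8 × 66^0.653 ≈ 104.87 kt.
Cyclone Chedza: ΔP = 138; V ≈ 5.8 × 138^0.642 ≈ 137.16 kt.
Difference ≈ 104.87 − 137.16 = -32.29 → -32 kt.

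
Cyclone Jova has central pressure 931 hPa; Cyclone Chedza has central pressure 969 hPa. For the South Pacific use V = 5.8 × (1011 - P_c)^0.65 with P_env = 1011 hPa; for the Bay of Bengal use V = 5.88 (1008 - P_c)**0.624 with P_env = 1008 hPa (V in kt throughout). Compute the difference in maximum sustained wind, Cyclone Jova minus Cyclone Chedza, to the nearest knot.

42 kt

Cyclone Jova: ΔP = 80; V ≈ 5.8 × 80^0.65 ≈ 100.10 kt.
Cyclone Chedza: ΔP = 39; V ≈ 5.88 × 39^0.624 ≈ 57.84 kt.
Difference ≈ 100.10 − 57.84 = 42.26 → 42 kt.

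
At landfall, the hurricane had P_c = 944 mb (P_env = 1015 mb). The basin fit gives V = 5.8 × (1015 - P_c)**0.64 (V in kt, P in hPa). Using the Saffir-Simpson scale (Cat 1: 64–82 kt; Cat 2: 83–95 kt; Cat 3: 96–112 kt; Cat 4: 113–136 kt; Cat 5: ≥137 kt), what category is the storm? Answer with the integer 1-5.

ΔP = 1015 − 944 = 71 mb.
V ≈ 5.8 × 71^0.64 = 5.8 × 15.30 ≈ 89 kt.
89 kt falls in the Category 2 band.

2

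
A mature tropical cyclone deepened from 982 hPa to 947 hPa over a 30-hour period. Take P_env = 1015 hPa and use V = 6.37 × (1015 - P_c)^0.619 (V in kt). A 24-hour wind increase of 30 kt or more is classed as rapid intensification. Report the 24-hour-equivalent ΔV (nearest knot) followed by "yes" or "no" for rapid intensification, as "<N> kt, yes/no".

25 kt, no

V₁: ΔP = 33, V ≈ 6.37 × 33^0.619 ≈ 55.48 kt.
V₂: ΔP = 68, V ≈ 6.37 × 68^0.619 ≈ 86.79 kt.
ΔV over 30 h = 31.31 kt → 24 h equivalent = 31.31 × 24/30 ≈ 25.05 kt.
25 kt < 30 kt ⇒ not rapid intensification.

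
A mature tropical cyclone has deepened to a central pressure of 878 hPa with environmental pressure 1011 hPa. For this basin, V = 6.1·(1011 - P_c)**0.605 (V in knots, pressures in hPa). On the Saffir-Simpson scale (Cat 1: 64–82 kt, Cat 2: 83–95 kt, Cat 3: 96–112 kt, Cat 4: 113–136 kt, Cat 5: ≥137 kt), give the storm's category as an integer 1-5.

4

ΔP = 1011 − 878 = 133 hPa.
V ≈ 6.1 × 133^0.605 = 6.1 × 19.27 ≈ 118 kt.
118 kt falls in the Category 4 band.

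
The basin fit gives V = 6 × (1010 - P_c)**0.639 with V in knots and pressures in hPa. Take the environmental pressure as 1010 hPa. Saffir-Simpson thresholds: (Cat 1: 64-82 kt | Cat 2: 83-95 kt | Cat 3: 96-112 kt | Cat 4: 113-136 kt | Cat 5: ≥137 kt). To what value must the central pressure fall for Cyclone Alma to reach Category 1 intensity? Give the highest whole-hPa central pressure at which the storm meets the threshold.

Category 1 begins at V = 64 kt.
Required ΔP = (64/6)^(1/0.639) = 10.667^1.565 ≈ 40.63 hPa.
P_c ≤ 1010 − 40.63 = 969.37, so the highest integer P_c is 969 hPa.

969 hPa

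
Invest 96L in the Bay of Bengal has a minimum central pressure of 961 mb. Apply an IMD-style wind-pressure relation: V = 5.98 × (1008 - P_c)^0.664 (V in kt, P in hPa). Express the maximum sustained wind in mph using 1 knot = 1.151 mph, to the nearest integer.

89 mph

ΔP = 1008 − 961 = 47 mb.
V ≈ 5.98 × 47^0.664 = 5.98 × 12.891 ≈ 77.086 kt.
77.086 × 1.151 ≈ 88.73 mph → 89 mph.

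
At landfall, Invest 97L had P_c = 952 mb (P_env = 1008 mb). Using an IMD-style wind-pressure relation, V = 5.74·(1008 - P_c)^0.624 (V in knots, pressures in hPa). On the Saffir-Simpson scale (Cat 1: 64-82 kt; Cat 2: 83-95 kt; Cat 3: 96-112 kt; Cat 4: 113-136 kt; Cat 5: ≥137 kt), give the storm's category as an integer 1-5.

1

ΔP = 1008 − 952 = 56 mb.
V ≈ 5.74 × 56^0.624 = 5.74 × 12.33 ≈ 71 kt.
71 kt falls in the Category 1 band.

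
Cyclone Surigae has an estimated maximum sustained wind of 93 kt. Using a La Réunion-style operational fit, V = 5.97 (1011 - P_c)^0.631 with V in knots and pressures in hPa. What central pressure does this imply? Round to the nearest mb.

ΔP = (V / 5.97)^(1/0.631) = (93/5.97)^1.585.
93/5.97 = 15.578; 15.578^1.585 ≈ 77.60 mb.
P_c = 1011 − 77.60 = 933.40 ≈ 933 mb.

933 mb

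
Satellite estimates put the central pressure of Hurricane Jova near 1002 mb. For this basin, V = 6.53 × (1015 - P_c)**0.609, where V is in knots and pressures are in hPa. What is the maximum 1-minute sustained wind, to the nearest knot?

ΔP = 1015 − 1002 = 13 mb.
13^0.609 ≈ 4.769.
V ≈ 6.53 × 4.769 ≈ 31.1 kt.

31 kt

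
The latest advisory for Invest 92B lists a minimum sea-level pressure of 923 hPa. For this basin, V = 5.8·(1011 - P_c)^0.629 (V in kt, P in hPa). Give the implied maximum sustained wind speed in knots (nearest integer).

ΔP = 1011 − 923 = 88 hPa.
88^0.629 ≈ 16.714.
V ≈ 5.8 × 16.714 ≈ 96.9 kt.

97 kt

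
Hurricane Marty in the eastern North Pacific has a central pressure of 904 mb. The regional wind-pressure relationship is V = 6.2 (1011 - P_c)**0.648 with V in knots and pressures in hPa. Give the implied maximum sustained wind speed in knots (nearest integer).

ΔP = 1011 − 904 = 107 mb.
107^0.648 ≈ 20.656.
V ≈ 6.2 × 20.656 ≈ 128.1 kt.

128 kt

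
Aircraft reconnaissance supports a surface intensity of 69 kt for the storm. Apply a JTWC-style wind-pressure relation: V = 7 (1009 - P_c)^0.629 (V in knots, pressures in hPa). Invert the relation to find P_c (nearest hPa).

ΔP = (V / 7)^(1/0.629) = (69/7)^1.590.
69/7 = 9.857; 9.857^1.590 ≈ 38.01 hPa.
P_c = 1009 − 38.01 = 970.99 ≈ 971 hPa.

971 hPa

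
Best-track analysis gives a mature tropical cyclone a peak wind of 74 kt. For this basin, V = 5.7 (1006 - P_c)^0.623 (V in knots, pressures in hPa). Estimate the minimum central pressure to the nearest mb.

ΔP = (V / 5.7)^(1/0.623) = (74/5.7)^1.605.
74/5.7 = 12.982; 12.982^1.605 ≈ 61.25 mb.
P_c = 1006 − 61.25 = 944.75 ≈ 945 mb.

945 mb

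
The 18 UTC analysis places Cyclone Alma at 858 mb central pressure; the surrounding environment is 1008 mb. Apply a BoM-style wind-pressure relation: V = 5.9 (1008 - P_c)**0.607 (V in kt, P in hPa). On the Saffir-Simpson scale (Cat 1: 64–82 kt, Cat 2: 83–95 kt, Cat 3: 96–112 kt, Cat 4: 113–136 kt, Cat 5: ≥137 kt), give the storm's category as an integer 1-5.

ΔP = 1008 − 858 = 150 mb.
V ≈ 5.9 × 150^0.607 = 5.9 × 20.94 ≈ 124 kt.
124 kt falls in the Category 4 band.

4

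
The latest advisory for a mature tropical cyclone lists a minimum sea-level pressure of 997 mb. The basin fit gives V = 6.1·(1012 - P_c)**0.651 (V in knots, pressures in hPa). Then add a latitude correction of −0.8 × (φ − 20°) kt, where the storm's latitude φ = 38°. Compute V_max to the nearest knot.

ΔP = 1012 − 997 = 15 mb.
15^0.651 ≈ 5.830.
V ≈ 6.1 × 5.830 ≈ 35.6 kt.
Latitude correction: −0.8 × (38 − 20) = -14.4 kt.
Corrected V ≈ 21.2 kt → 21 kt.

21 kt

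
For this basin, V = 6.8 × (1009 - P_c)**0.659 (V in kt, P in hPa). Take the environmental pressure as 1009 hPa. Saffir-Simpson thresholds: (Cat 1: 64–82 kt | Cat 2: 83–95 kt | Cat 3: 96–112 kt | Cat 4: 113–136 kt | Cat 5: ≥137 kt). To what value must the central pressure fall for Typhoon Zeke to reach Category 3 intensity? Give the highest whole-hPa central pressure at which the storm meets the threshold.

953 hPa

Category 3 begins at V = 96 kt.
Required ΔP = (96/6.8)^(1/0.659) = 14.118^1.517 ≈ 55.55 hPa.
P_c ≤ 1009 − 55.55 = 953.45, so the highest integer P_c is 953 hPa.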